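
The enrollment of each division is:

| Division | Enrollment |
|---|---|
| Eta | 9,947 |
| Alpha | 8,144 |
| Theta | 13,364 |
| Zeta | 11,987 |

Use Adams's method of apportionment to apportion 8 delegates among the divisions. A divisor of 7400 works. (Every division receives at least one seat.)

Eta 2, Alpha 2, Theta 2, Zeta 2

With modified divisor 7400: modified quotas Eta 1.344, Alpha 1.101, Theta 1.806, Zeta 1.620.
Rounding up: Eta 2, Alpha 2, Theta 2, Zeta 2 (total 8).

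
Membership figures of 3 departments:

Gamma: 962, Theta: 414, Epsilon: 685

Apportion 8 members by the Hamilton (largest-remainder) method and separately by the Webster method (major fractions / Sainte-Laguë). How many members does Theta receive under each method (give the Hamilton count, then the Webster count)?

1 and 2

Hamilton: Gamma 4, Theta 1, Epsilon 3.
Webster: Gamma 4, Theta 2, Epsilon 2.
Theta gets 1 under Hamilton and 2 under Webster.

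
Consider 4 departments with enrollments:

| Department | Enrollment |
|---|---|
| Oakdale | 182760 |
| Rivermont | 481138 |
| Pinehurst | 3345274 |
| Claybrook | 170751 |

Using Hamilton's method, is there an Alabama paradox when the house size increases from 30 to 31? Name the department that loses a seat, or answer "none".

At 30 seats: Oakdale 1, Rivermont 4, Pinehurst 24, Claybrook 1.
At 31 seats: Oakdale 1, Rivermont 4, Pinehurst 25, Claybrook 1.
No department's allocation decreased.

none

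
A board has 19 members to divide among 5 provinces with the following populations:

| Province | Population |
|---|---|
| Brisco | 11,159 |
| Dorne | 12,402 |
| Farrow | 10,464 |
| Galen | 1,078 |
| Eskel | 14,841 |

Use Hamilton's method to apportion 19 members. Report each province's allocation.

Brisco 4, Dorne 5, Farrow 4, Galen 0, Eskel 6

Total 49944; standard divisor 49944/19 ≈ 2628.632.
Standard quotas: Brisco 4.2452, Dorne 4.7180, Farrow 3.9808, Galen 0.4101, Eskel 5.6459.
Lower quotas: Brisco 4, Dorne 4, Farrow 3, Galen 0, Eskel 5 (sum 16, leaving 3 seats).
Remainders in descending order: Farrow 0.9808, Dorne 0.7180, Eskel 0.6459, Galen 0.4101, Brisco 0.2452.
Largest remainders: Farrow, Dorne, Eskel receive the extra seats.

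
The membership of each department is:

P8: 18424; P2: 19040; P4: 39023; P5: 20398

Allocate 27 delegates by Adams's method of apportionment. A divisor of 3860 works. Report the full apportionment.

With modified divisor 3860: modified quotas P8 4.773, P2 4.933, P4 10.110, P5 5.284.
Rounding up: P8 5, P2 5, P4 11, P5 6 (total 27).

P8 5, P2 5, P4 11, P5 6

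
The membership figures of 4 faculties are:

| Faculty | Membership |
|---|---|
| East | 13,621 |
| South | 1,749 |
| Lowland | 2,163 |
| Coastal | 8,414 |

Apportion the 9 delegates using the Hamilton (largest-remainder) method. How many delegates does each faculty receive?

East 5; South 0; Lowland 1; Coastal 3

Total 25947; standard divisor 25947/9 = 2883.
Standard quotas: East 4.7246, South 0.6067, Lowland 0.7503, Coastal 2.9185.
Lower quotas: East 4, South 0, Lowland 0, Coastal 2 (sum 6, leaving 3 seats).
Remainders in descending order: Coastal 0.9185, Lowland 0.7503, East 0.7246, South 0.6067.
Largest remainders: Coastal, Lowland, East receive the extra seats.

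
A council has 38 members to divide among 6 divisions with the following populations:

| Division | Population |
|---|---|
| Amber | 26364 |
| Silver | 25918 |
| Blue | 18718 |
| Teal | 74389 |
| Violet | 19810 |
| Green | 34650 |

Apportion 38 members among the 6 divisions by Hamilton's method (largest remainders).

The standard divisor is 199849/38 ≈ 5259.184.
Standard quotas: Amber 5.0129, Silver 4.9281, Blue 3.5591, Teal 14.1446, Violet 3.7667, Green 6.5885.
Lower quotas: Amber 5, Silver 4, Blue 3, Teal 14, Violet 3, Green 6 (sum 35, leaving 3 seats).
Remainders in descending order: Silver 0.9281, Violet 0.7667, Green 0.5885, Blue 0.5591, Teal 0.1446, Amber 0.0129.
The surplus seats go to Silver, Violet, Green.

Amber: 5, Silver: 5, Blue: 3, Teal: 14, Violet: 4, Green: 7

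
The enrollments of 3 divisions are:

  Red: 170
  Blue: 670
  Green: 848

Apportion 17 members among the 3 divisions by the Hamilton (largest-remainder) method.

Red: 2, Blue: 7, Green: 8

Standard divisor: 1688 ÷ 17 ≈ 99.294.
Standard quotas: Red 1.712, Blue 6.748, Green 8.540.
Lower quotas: Red 1, Blue 6, Green 8 (sum 15, leaving 2 seats).
Remainders in descending order: Blue 0.748, Red 0.712, Green 0.540.
Largest remainders: Blue, Red receive the extra seats.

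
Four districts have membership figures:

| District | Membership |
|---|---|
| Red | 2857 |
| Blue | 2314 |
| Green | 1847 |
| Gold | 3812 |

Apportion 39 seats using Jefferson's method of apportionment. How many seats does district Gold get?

Standard divisor 10830/39 ≈ 277.692; standard quotas: Red 10.288, Blue 8.333, Green 6.651, Gold 13.727.
Rounding down gives 10, 8, 6, 13 = 37 seats, so the divisor must be adjusted.
With modified divisor 262: modified quotas Red 10.905, Blue 8.832, Green 7.050, Gold 14.550.
Rounding down: Red 10, Blue 8, Green 7, Gold 14 (total 39).
Gold receives 14.

14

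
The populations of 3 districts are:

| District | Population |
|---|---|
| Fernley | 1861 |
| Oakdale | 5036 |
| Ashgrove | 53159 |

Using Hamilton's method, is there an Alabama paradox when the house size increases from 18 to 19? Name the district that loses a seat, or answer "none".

At 18 seats: Fernley 1, Oakdale 1, Ashgrove 16.
At 19 seats: Fernley 0, Oakdale 2, Ashgrove 17.
Fernley drops from 1 to 0.

Fernley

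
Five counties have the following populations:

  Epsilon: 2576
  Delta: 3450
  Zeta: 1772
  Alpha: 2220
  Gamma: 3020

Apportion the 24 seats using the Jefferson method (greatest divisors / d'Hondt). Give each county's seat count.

Standard divisor 13038/24 ≈ 543.25; standard quotas: Epsilon 4.742, Delta 6.351, Zeta 3.262, Alpha 4.087, Gamma 5.559.
Rounding down gives 4, 6, 3, 4, 5 = 22 seats, so the divisor must be adjusted.
With modified divisor 500: modified quotas Epsilon 5.152, Delta 6.900, Zeta 3.544, Alpha 4.440, Gamma 6.040.
Rounding down: Epsilon 5, Delta 6, Zeta 3, Alpha 4, Gamma 6 (total 24).

Epsilon=5, Delta=6, Zeta=3, Alpha=4, Gamma=6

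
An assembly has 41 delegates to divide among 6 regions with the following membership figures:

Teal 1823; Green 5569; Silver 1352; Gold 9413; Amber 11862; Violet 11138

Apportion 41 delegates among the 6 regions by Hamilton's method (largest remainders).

Teal: 2, Green: 6, Silver: 1, Gold: 9, Amber: 12, Violet: 11

The standard divisor is 41157/41 ≈ 1003.829.
Standard quotas: Teal 1.8160, Green 5.5478, Silver 1.3468, Gold 9.3771, Amber 11.8168, Violet 11.0955.
Lower quotas: Teal 1, Green 5, Silver 1, Gold 9, Amber 11, Violet 11 (sum 38, leaving 3 seats).
Remainders in descending order: Amber 0.8168, Teal 0.8160, Green 0.5478, Gold 0.3771, Silver 0.3468, Violet 0.0955.
Largest remainders: Amber, Teal, Green receive the extra seats.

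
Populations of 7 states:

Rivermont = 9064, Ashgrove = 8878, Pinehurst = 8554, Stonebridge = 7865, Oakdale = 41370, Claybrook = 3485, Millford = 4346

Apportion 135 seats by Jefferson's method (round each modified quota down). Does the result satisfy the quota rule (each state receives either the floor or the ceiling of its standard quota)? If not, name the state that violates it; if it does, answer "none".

Oakdale

Standard quotas: Rivermont 14.643, Ashgrove 14.343, Pinehurst 13.820, Stonebridge 12.706, Oakdale 66.836, Claybrook 5.630, Millford 7.021.
Jefferson allocation: Rivermont 14, Ashgrove 14, Pinehurst 14, Stonebridge 13, Oakdale 68, Claybrook 5, Millford 7.
Oakdale has quota 66.836 (lower 66, upper 67) but receives 68 — outside the quota interval.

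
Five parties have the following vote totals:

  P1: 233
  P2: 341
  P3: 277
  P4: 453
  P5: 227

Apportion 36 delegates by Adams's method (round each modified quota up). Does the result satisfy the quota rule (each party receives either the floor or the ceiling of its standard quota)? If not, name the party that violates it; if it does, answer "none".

none

Standard quotas: P1 5.479, P2 8.018, P3 6.513, P4 10.652, P5 5.338.
Adams allocation: P1 6, P2 8, P3 7, P4 10, P5 5.
Every allocation lies between the lower and upper quota.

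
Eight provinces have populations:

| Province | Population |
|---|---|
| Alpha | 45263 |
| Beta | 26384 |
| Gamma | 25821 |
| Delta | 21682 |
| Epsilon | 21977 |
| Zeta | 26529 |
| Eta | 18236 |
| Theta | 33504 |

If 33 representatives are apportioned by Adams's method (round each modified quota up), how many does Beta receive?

4

Standard divisor 219396/33 ≈ 6648.364; standard quotas: Alpha 6.808, Beta 3.968, Gamma 3.884, Delta 3.261, Epsilon 3.306, Zeta 3.990, Eta 2.743, Theta 5.039.
Rounding up gives 7, 4, 4, 4, 4, 4, 3, 6 = 36 seats, so the divisor must be adjusted.
With modified divisor 7400: modified quotas Alpha 6.117, Beta 3.565, Gamma 3.489, Delta 2.930, Epsilon 2.970, Zeta 3.585, Eta 2.464, Theta 4.528.
Rounding up: Alpha 7, Beta 4, Gamma 4, Delta 3, Epsilon 3, Zeta 4, Eta 3, Theta 5 (total 33).
Beta receives 4.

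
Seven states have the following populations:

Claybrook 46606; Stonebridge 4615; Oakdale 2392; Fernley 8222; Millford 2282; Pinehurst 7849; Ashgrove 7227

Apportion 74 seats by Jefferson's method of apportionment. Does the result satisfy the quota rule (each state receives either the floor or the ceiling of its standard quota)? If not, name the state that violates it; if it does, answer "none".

Claybrook

Standard quotas: Claybrook 43.550, Stonebridge 4.312, Oakdale 2.235, Fernley 7.683, Millford 2.132, Pinehurst 7.334, Ashgrove 6.753.
Jefferson allocation: Claybrook 45, Stonebridge 4, Oakdale 2, Fernley 7, Millford 2, Pinehurst 7, Ashgrove 7.
Claybrook has quota 43.550 (lower 43, upper 44) but receives 45 — outside the quota interval.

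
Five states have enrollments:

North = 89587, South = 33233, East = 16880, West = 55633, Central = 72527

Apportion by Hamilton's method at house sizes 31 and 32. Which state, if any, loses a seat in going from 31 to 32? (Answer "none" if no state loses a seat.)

At 31 seats: North 10, South 4, East 2, West 7, Central 8.
At 32 seats: North 11, South 4, East 2, West 6, Central 9.
West drops from 7 to 6.

West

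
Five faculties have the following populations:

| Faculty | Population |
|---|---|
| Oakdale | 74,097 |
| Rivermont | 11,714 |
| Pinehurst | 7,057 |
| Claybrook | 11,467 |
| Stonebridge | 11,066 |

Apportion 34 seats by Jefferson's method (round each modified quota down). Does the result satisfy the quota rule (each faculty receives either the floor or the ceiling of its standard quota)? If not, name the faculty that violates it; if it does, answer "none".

Standard quotas: Oakdale 21.831, Rivermont 3.451, Pinehurst 2.079, Claybrook 3.378, Stonebridge 3.260.
Jefferson allocation: Oakdale 23, Rivermont 3, Pinehurst 2, Claybrook 3, Stonebridge 3.
Oakdale has quota 21.831 (lower 21, upper 22) but receives 23 — outside the quota interval.

Oakdale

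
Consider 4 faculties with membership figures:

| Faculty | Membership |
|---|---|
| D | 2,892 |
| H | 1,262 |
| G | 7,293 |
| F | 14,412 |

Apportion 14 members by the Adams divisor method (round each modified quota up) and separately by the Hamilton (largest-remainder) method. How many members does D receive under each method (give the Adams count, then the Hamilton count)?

Adams: D 2, H 1, G 4, F 7.
Hamilton: D 1, H 1, G 4, F 8.
D gets 2 under Adams and 1 under Hamilton.

2 and 1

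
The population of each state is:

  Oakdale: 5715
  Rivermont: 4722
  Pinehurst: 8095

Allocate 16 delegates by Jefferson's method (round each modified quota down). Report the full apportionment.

Oakdale: 5, Rivermont: 4, Pinehurst: 7

Standard divisor 18532/16 ≈ 1158.25; standard quotas: Oakdale 4.934, Rivermont 4.077, Pinehurst 6.989.
Rounding down gives 4, 4, 6 = 14 seats, so the divisor must be adjusted.
With modified divisor 1100: modified quotas Oakdale 5.195, Rivermont 4.293, Pinehurst 7.359.
Rounding down: Oakdale 5, Rivermont 4, Pinehurst 7 (total 16).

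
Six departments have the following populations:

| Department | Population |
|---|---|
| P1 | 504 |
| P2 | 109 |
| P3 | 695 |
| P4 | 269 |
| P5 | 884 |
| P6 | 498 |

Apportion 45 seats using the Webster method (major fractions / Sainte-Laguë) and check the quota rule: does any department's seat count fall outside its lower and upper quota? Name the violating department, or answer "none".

Standard quotas: P1 7.665, P2 1.658, P3 10.569, P4 4.091, P5 13.444, P6 7.574.
Webster allocation: P1 8, P2 2, P3 10, P4 4, P5 13, P6 8.
Every allocation lies between the lower and upper quota.

none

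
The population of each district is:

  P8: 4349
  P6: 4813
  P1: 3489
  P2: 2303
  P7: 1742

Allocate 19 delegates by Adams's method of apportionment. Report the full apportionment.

Standard divisor 16696/19 ≈ 878.737; standard quotas: P8 4.949, P6 5.477, P1 3.970, P2 2.621, P7 1.982.
Rounding up gives 5, 6, 4, 3, 2 = 20 seats, so the divisor must be adjusted.
With modified divisor 1000: modified quotas P8 4.349, P6 4.813, P1 3.489, P2 2.303, P7 1.742.
Rounding up: P8 5, P6 5, P1 4, P2 3, P7 2 (total 19).

P8 5, P6 5, P1 4, P2 3, P7 2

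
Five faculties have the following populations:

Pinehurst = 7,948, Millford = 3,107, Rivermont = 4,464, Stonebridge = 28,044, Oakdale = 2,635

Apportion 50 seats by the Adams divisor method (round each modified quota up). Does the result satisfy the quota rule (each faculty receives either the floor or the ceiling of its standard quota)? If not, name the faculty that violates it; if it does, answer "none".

Standard quotas: Pinehurst 8.602, Millford 3.363, Rivermont 4.831, Stonebridge 30.352, Oakdale 2.852.
Adams allocation: Pinehurst 9, Millford 4, Rivermont 5, Stonebridge 29, Oakdale 3.
Stonebridge has quota 30.352 (lower 30, upper 31) but receives 29 — outside the quota interval.

Stonebridge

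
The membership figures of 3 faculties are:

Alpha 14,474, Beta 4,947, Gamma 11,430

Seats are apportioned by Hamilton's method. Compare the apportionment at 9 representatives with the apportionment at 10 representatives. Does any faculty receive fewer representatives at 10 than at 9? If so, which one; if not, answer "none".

At 9 seats: Alpha 4, Beta 2, Gamma 3.
At 10 seats: Alpha 5, Beta 1, Gamma 4.
Beta drops from 2 to 1.

Beta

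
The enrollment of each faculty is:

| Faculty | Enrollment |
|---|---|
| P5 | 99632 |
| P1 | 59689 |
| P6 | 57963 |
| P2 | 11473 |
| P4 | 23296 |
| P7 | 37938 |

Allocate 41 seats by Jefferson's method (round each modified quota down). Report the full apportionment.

Standard divisor 289991/41 ≈ 7072.951; standard quotas: P5 14.086, P1 8.439, P6 8.195, P2 1.622, P4 3.294, P7 5.364.
Rounding down gives 14, 8, 8, 1, 3, 5 = 39 seats, so the divisor must be adjusted.
With modified divisor 6500: modified quotas P5 15.328, P1 9.183, P6 8.917, P2 1.765, P4 3.584, P7 5.837.
Rounding down: P5 15, P1 9, P6 8, P2 1, P4 3, P7 5 (total 41).

P5: 15, P1: 9, P6: 8, P2: 1, P4: 3, P7: 5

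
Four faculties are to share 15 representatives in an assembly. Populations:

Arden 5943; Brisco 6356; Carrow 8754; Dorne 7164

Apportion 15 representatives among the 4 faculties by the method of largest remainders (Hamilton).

The standard divisor is 28217/15 ≈ 1881.133.
Standard quotas: Arden 3.1593, Brisco 3.3788, Carrow 4.6536, Dorne 3.8083.
Lower quotas: Arden 3, Brisco 3, Carrow 4, Dorne 3 (sum 13, leaving 2 seats).
Remainders in descending order: Dorne 0.8083, Carrow 0.6536, Brisco 0.3788, Arden 0.1593.
Largest remainders: Dorne, Carrow receive the extra seats.

Arden 3; Brisco 3; Carrow 5; Dorne 4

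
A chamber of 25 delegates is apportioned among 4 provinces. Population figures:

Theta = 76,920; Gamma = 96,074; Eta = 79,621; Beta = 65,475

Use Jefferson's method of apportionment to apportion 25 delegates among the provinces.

Standard divisor 318090/25 ≈ 12723.6; standard quotas: Theta 6.045, Gamma 7.551, Eta 6.258, Beta 5.146.
Rounding down gives 6, 7, 6, 5 = 24 seats, so the divisor must be adjusted.
With modified divisor 11700: modified quotas Theta 6.574, Gamma 8.211, Eta 6.805, Beta 5.596.
Rounding down: Theta 6, Gamma 8, Eta 6, Beta 5 (total 25).

Theta 6, Gamma 8, Eta 6, Beta 5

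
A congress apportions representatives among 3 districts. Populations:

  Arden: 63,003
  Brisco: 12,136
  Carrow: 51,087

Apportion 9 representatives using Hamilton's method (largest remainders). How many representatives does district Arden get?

4

Standard divisor: 126226 ÷ 9 ≈ 14025.111.
Standard quotas: Arden 4.4922, Brisco 0.8653, Carrow 3.6425.
Lower quotas: Arden 4, Brisco 0, Carrow 3 (sum 7, leaving 2 seats).
Remainders in descending order: Brisco 0.8653, Carrow 0.6425, Arden 0.4922.
Largest remainders: Brisco, Carrow receive the extra seats.
Arden receives 4.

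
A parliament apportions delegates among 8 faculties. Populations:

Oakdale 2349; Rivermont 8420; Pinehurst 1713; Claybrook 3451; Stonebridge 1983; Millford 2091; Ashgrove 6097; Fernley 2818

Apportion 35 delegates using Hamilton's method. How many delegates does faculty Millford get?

3

The standard divisor is 28922/35 ≈ 826.343.
Standard quotas: Oakdale 2.8426, Rivermont 10.1895, Pinehurst 2.0730, Claybrook 4.1762, Stonebridge 2.3997, Millford 2.5304, Ashgrove 7.3783, Fernley 3.4102.
Lower quotas: Oakdale 2, Rivermont 10, Pinehurst 2, Claybrook 4, Stonebridge 2, Millford 2, Ashgrove 7, Fernley 3 (sum 32, leaving 3 seats).
Remainders in descending order: Oakdale 0.8426, Millford 0.5304, Fernley 0.4102, Stonebridge 0.3997, Ashgrove 0.3783, Rivermont 0.1895, Claybrook 0.1762, Pinehurst 0.0730.
The surplus seats go to Oakdale, Millford, Fernley.
Millford receives 3.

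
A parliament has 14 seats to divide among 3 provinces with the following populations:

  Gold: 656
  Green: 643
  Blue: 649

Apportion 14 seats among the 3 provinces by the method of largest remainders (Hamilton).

Gold 5, Green 4, Blue 5

Total 1948; standard divisor 1948/14 ≈ 139.143.
Standard quotas: Gold 4.715, Green 4.621, Blue 4.664.
Lower quotas: Gold 4, Green 4, Blue 4 (sum 12, leaving 2 seats).
Remainders in descending order: Gold 0.715, Blue 0.664, Green 0.621.
The surplus seats go to Gold, Blue.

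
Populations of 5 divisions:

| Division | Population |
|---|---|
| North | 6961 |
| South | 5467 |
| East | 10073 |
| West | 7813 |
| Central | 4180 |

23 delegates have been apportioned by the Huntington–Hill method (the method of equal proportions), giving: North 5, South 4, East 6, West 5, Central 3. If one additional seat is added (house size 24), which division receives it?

East

Priority for the next seat is population ÷ (√(s·(s+1))).
Priorities: North 1270.899, South 1222.458, East 1554.298, West 1426.452, Central 1206.662.
Highest priority: East.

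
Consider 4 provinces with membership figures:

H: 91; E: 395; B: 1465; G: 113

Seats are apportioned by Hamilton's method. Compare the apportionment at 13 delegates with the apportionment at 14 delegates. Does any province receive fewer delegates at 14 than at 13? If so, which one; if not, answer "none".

H

At 13 seats: H 1, E 2, B 9, G 1.
At 14 seats: H 0, E 3, B 10, G 1.
H drops from 1 to 0.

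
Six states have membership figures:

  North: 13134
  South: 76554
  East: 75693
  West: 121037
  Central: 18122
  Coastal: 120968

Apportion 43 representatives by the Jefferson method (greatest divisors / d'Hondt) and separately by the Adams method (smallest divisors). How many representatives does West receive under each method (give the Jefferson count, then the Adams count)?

Jefferson: North 1, South 8, East 8, West 13, Central 1, Coastal 12.
Adams: North 2, South 8, East 7, West 12, Central 2, Coastal 12.
West gets 13 under Jefferson and 12 under Adams.

13 and 12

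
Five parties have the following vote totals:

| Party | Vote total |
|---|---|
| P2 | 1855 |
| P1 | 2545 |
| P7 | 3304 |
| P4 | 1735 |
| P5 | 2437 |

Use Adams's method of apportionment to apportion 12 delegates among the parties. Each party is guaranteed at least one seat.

P2=2, P1=3, P7=3, P4=2, P5=2

Standard divisor 11876/12 ≈ 989.667; standard quotas: P2 1.874, P1 2.572, P7 3.338, P4 1.753, P5 2.462.
Rounding up gives 2, 3, 4, 2, 3 = 14 seats, so the divisor must be adjusted.
With modified divisor 1250: modified quotas P2 1.484, P1 2.036, P7 2.643, P4 1.388, P5 1.950.
Rounding up: P2 2, P1 3, P7 3, P4 2, P5 2 (total 12).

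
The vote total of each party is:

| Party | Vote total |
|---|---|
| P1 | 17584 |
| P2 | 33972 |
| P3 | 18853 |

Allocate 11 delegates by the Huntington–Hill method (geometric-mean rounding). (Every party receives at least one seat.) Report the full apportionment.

With divisor 6691: modified quotas P1 2.628, P2 5.077, P3 2.818.
Geometric-mean thresholds: P1 √(2·3)=2.449, P2 √(5·6)=5.477, P3 √(2·3)=2.449.
Each quota rounded against its threshold gives P1 3, P2 5, P3 3 (total 11).

P1 3, P2 5, P3 3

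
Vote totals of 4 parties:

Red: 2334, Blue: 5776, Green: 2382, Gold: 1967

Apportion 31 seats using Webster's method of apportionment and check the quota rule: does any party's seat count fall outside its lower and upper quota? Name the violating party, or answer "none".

Standard quotas: Red 5.807, Blue 14.372, Green 5.927, Gold 4.894.
Webster allocation: Red 6, Blue 14, Green 6, Gold 5.
Every allocation lies between the lower and upper quota.

none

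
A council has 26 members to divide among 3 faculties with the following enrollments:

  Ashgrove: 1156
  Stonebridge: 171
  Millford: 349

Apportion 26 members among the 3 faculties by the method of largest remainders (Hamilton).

Ashgrove=18; Stonebridge=3; Millford=5

Total 1676; standard divisor 1676/26 ≈ 64.462.
Standard quotas: Ashgrove 17.933, Stonebridge 2.653, Millford 5.414.
Lower quotas: Ashgrove 17, Stonebridge 2, Millford 5 (sum 24, leaving 2 seats).
Remainders in descending order: Ashgrove 0.933, Stonebridge 0.653, Millford 0.414.
The surplus seats go to Ashgrove, Stonebridge.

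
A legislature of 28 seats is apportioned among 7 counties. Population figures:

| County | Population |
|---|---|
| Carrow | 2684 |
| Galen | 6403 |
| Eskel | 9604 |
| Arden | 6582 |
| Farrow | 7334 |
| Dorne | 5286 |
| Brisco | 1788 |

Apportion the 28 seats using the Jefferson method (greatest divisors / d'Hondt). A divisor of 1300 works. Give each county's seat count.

With modified divisor 1300: modified quotas Carrow 2.065, Galen 4.925, Eskel 7.388, Arden 5.063, Farrow 5.642, Dorne 4.066, Brisco 1.375.
Rounding down: Carrow 2, Galen 4, Eskel 7, Arden 5, Farrow 5, Dorne 4, Brisco 1 (total 28).

Carrow=2, Galen=4, Eskel=7, Arden=5, Farrow=5, Dorne=4, Brisco=1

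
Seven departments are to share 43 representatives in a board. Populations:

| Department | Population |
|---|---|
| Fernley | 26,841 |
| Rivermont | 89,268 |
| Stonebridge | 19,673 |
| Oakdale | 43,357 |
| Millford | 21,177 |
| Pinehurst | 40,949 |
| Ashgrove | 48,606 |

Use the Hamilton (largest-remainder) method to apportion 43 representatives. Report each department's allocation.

The standard divisor is 289871/43 ≈ 6741.186.
Standard quotas: Fernley 3.9816, Rivermont 13.2422, Stonebridge 2.9183, Oakdale 6.4317, Millford 3.1414, Pinehurst 6.0745, Ashgrove 7.2103.
Lower quotas: Fernley 3, Rivermont 13, Stonebridge 2, Oakdale 6, Millford 3, Pinehurst 6, Ashgrove 7 (sum 40, leaving 3 seats).
Remainders in descending order: Fernley 0.9816, Stonebridge 0.9183, Oakdale 0.4317, Rivermont 0.2422, Ashgrove 0.2103, Millford 0.1414, Pinehurst 0.0745.
Largest remainders: Fernley, Stonebridge, Oakdale receive the extra seats.

Fernley=4, Rivermont=13, Stonebridge=3, Oakdale=7, Millford=3, Pinehurst=6, Ashgrove=7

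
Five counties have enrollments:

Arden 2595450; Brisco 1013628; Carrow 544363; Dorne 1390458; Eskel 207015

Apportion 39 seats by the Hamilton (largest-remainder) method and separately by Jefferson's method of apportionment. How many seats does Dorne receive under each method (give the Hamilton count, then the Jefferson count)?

Hamilton: Arden 18, Brisco 7, Carrow 4, Dorne 9, Eskel 1.
Jefferson: Arden 18, Brisco 7, Carrow 3, Dorne 10, Eskel 1.
Dorne gets 9 under Hamilton and 10 under Jefferson.

9 and 10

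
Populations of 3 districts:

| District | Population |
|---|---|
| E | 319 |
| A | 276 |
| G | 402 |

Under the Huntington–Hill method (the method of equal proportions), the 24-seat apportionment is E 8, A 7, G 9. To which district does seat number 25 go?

Priority for the next seat is population ÷ (√(s·(s+1))).
Priorities: E 37.595, A 36.882, G 42.375.
Highest priority: G.

G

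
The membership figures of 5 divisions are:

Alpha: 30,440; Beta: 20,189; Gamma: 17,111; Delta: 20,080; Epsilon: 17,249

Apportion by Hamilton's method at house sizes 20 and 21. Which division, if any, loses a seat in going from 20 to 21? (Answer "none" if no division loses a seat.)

none

At 20 seats: Alpha 6, Beta 4, Gamma 3, Delta 4, Epsilon 3.
At 21 seats: Alpha 6, Beta 4, Gamma 3, Delta 4, Epsilon 4.
No division's allocation decreased.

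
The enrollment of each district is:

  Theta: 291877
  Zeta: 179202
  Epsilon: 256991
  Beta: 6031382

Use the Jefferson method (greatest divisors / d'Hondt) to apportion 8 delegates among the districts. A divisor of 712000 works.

With modified divisor 712000: modified quotas Theta 0.410, Zeta 0.252, Epsilon 0.361, Beta 8.471.
Rounding down: Theta 0, Zeta 0, Epsilon 0, Beta 8 (total 8).

Theta 0, Zeta 0, Epsilon 0, Beta 8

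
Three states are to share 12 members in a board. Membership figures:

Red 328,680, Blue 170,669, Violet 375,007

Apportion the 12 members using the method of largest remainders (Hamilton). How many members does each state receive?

Red 5, Blue 2, Violet 5

Total 874356; standard divisor 874356/12 = 72863.
Standard quotas: Red 4.5109, Blue 2.3423, Violet 5.1467.
Lower quotas: Red 4, Blue 2, Violet 5 (sum 11, leaving 1 seat).
Remainders in descending order: Red 0.5109, Blue 0.3423, Violet 0.1467.
Largest remainder: Red receives the extra seat.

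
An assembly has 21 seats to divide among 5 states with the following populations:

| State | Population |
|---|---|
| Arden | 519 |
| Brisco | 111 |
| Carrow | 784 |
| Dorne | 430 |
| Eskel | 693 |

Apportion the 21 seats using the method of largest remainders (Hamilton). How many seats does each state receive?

Arden: 4, Brisco: 1, Carrow: 6, Dorne: 4, Eskel: 6

Standard divisor: 2537 ÷ 21 ≈ 120.81.
Standard quotas: Arden 4.296, Brisco 0.919, Carrow 6.490, Dorne 3.559, Eskel 5.736.
Lower quotas: Arden 4, Brisco 0, Carrow 6, Dorne 3, Eskel 5 (sum 18, leaving 3 seats).
Remainders in descending order: Brisco 0.919, Eskel 0.736, Dorne 0.559, Carrow 0.490, Arden 0.296.
Largest remainders: Brisco, Eskel, Dorne receive the extra seats.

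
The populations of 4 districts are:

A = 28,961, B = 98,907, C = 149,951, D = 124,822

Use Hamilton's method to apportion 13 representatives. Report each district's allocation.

A 1; B 3; C 5; D 4

Total 402641; standard divisor 402641/13 ≈ 30972.385.
Standard quotas: A 0.9351, B 3.1934, C 4.8414, D 4.0301.
Lower quotas: A 0, B 3, C 4, D 4 (sum 11, leaving 2 seats).
Remainders in descending order: A 0.9351, C 0.8414, B 0.1934, D 0.0301.
Largest remainders: A, C receive the extra seats.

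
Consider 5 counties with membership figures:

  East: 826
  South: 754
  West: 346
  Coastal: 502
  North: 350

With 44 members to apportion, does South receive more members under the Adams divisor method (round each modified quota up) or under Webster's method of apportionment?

Webster

Adams: East 13, South 11, West 6, Coastal 8, North 6.
Webster: East 13, South 12, West 5, Coastal 8, North 6.
South gets 11 under Adams and 12 under Webster.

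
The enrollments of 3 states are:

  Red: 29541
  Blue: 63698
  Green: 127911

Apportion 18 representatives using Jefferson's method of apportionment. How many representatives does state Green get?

Standard divisor 221150/18 ≈ 12286.111; standard quotas: Red 2.404, Blue 5.185, Green 10.411.
Rounding down gives 2, 5, 10 = 17 seats, so the divisor must be adjusted.
With modified divisor 11100: modified quotas Red 2.661, Blue 5.739, Green 11.524.
Rounding down: Red 2, Blue 5, Green 11 (total 18).
Green receives 11.

11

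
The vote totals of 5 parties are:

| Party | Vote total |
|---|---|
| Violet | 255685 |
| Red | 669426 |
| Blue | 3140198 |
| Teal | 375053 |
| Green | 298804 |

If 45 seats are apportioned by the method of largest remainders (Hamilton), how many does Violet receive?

Total 4739166; standard divisor 4739166/45 ≈ 105314.8.
Standard quotas: Violet 2.4278, Red 6.3564, Blue 29.8173, Teal 3.5613, Green 2.8372.
Lower quotas: Violet 2, Red 6, Blue 29, Teal 3, Green 2 (sum 42, leaving 3 seats).
Remainders in descending order: Green 0.8372, Blue 0.8173, Teal 0.5613, Violet 0.4278, Red 0.3564.
The surplus seats go to Green, Blue, Teal.
Violet receives 2.

2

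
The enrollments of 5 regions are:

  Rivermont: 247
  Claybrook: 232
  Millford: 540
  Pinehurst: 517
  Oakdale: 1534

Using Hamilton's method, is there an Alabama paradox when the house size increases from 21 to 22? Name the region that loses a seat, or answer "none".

Claybrook

At 21 seats: Rivermont 2, Claybrook 2, Millford 4, Pinehurst 3, Oakdale 10.
At 22 seats: Rivermont 2, Claybrook 1, Millford 4, Pinehurst 4, Oakdale 11.
Claybrook drops from 2 to 1.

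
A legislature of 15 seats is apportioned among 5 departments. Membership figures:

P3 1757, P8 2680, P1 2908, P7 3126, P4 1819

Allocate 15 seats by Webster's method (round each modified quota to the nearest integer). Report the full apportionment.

Standard divisor 12290/15 ≈ 819.333; standard quotas: P3 2.144, P8 3.271, P1 3.549, P7 3.815, P4 2.220.
Rounding to the nearest integer gives P3 2, P8 3, P1 4, P7 4, P4 2 — total 15, matching the house size, so no adjustment is needed.

P3: 2, P8: 3, P1: 4, P7: 4, P4: 2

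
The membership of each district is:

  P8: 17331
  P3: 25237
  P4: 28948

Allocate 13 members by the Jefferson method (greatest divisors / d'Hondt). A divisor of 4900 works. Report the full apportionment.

P8=3, P3=5, P4=5

With modified divisor 4900: modified quotas P8 3.537, P3 5.150, P4 5.908.
Rounding down: P8 3, P3 5, P4 5 (total 13).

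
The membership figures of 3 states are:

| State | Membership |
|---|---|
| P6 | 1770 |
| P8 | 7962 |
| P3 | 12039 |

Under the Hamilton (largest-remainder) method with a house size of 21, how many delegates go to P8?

Standard divisor: 21771 ÷ 21 ≈ 1036.714.
Standard quotas: P6 1.7073, P8 7.6800, P3 11.6126.
Lower quotas: P6 1, P8 7, P3 11 (sum 19, leaving 2 seats).
Remainders in descending order: P6 0.7073, P8 0.6800, P3 0.6126.
Largest remainders: P6, P8 receive the extra seats.
P8 receives 8.

8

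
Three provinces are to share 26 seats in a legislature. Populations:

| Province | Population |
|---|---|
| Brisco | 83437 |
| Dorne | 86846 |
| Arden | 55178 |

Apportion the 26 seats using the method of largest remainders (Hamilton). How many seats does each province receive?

Brisco: 10, Dorne: 10, Arden: 6

Standard divisor: 225461 ÷ 26 ≈ 8671.577.
Standard quotas: Brisco 9.6219, Dorne 10.0150, Arden 6.3631.
Lower quotas: Brisco 9, Dorne 10, Arden 6 (sum 25, leaving 1 seat).
Remainders in descending order: Brisco 0.6219, Arden 0.3631, Dorne 0.0150.
Largest remainder: Brisco receives the extra seat.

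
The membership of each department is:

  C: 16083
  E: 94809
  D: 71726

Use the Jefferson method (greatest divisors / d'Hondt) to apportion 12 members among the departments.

C: 1, E: 6, D: 5

Standard divisor 182618/12 ≈ 15218.167; standard quotas: C 1.057, E 6.230, D 4.713.
Rounding down gives 1, 6, 4 = 11 seats, so the divisor must be adjusted.
With modified divisor 13900: modified quotas C 1.157, E 6.821, D 5.160.
Rounding down: C 1, E 6, D 5 (total 12).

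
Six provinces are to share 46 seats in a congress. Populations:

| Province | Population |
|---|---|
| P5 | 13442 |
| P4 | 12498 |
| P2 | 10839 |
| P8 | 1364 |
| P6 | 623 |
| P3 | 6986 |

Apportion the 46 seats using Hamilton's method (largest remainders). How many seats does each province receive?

P5 13; P4 13; P2 11; P8 1; P6 1; P3 7

The standard divisor is 45752/46 ≈ 994.609.
Standard quotas: P5 13.5149, P4 12.5657, P2 10.8978, P8 1.3714, P6 0.6264, P3 7.0239.
Lower quotas: P5 13, P4 12, P2 10, P8 1, P6 0, P3 7 (sum 43, leaving 3 seats).
Remainders in descending order: P2 0.8978, P6 0.6264, P4 0.5657, P5 0.5149, P8 0.3714, P3 0.0239.
The surplus seats go to P2, P6, P4.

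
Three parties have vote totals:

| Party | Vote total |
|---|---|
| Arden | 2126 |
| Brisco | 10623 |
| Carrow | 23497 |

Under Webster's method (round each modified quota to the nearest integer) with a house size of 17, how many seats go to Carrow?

11

Standard divisor 36246/17 ≈ 2132.118; standard quotas: Arden 0.997, Brisco 4.982, Carrow 11.020.
Rounding to the nearest integer gives Arden 1, Brisco 5, Carrow 11 — total 17, matching the house size, so no adjustment is needed.
Carrow receives 11.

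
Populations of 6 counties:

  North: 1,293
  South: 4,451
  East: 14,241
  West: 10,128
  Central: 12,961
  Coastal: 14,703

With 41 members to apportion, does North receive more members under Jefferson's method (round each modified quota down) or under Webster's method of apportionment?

Jefferson: North 0, South 3, East 10, West 7, Central 10, Coastal 11.
Webster: North 1, South 3, East 10, West 7, Central 9, Coastal 11.
North gets 0 under Jefferson and 1 under Webster.

Webster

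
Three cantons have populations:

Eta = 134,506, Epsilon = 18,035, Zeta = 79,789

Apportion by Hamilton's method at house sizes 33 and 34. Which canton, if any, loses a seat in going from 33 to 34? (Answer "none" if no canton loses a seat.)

Epsilon

At 33 seats: Eta 19, Epsilon 3, Zeta 11.
At 34 seats: Eta 20, Epsilon 2, Zeta 12.
Epsilon drops from 3 to 2.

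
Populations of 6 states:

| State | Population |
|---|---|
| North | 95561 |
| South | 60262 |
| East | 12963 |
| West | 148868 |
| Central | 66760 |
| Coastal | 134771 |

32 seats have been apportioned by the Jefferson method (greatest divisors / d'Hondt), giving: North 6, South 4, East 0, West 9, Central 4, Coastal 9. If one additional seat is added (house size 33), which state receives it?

West

Priority for the next seat is population ÷ (current seats + 1).
Priorities: North 13651.571, South 12052.400, East 12963.000, West 14886.800, Central 13352.000, Coastal 13477.100.
Highest priority: West.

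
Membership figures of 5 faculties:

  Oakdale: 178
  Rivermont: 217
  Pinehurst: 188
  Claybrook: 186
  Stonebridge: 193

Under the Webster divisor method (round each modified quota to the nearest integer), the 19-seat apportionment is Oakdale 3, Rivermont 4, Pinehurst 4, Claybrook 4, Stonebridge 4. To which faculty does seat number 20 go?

Priority for the next seat is population ÷ (current seats + 0.5).
Priorities: Oakdale 50.857, Rivermont 48.222, Pinehurst 41.778, Claybrook 41.333, Stonebridge 42.889.
Highest priority: Oakdale.

Oakdale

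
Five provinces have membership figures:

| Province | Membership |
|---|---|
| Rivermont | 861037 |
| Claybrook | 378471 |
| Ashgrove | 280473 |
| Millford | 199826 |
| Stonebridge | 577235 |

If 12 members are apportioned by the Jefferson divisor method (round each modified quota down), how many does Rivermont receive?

5

Standard divisor 2297042/12 ≈ 191420.167; standard quotas: Rivermont 4.498, Claybrook 1.977, Ashgrove 1.465, Millford 1.044, Stonebridge 3.016.
Rounding down gives 4, 1, 1, 1, 3 = 10 seats, so the divisor must be adjusted.
With modified divisor 158300: modified quotas Rivermont 5.439, Claybrook 2.391, Ashgrove 1.772, Millford 1.262, Stonebridge 3.646.
Rounding down: Rivermont 5, Claybrook 2, Ashgrove 1, Millford 1, Stonebridge 3 (total 12).
Rivermont receives 5.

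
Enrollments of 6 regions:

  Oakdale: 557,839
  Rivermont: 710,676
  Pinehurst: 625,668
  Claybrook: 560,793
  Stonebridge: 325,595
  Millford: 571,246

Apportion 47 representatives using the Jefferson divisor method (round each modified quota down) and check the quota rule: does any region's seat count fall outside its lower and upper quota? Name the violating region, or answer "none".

Standard quotas: Oakdale 7.822, Rivermont 9.965, Pinehurst 8.773, Claybrook 7.864, Stonebridge 4.566, Millford 8.010.
Jefferson allocation: Oakdale 8, Rivermont 10, Pinehurst 9, Claybrook 8, Stonebridge 4, Millford 8.
Every allocation lies between the lower and upper quota.

none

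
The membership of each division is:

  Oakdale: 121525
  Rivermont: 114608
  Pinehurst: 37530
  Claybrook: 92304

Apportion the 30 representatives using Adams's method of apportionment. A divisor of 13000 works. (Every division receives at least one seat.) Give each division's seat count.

With modified divisor 13000: modified quotas Oakdale 9.348, Rivermont 8.816, Pinehurst 2.887, Claybrook 7.100.
Rounding up: Oakdale 10, Rivermont 9, Pinehurst 3, Claybrook 8 (total 30).

Oakdale: 10; Rivermont: 9; Pinehurst: 3; Claybrook: 8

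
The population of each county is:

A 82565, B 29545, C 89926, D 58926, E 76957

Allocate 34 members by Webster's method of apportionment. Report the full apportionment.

A: 8, B: 3, C: 9, D: 6, E: 8

Standard divisor 337919/34 ≈ 9938.794; standard quotas: A 8.307, B 2.973, C 9.048, D 5.929, E 7.743.
Rounding to the nearest integer gives A 8, B 3, C 9, D 6, E 8 — total 34, matching the house size, so no adjustment is needed.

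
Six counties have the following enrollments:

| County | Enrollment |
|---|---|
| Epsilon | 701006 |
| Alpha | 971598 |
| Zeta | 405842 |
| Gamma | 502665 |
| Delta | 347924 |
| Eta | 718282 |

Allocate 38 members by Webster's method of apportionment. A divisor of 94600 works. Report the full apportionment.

Epsilon=7; Alpha=10; Zeta=4; Gamma=5; Delta=4; Eta=8

With modified divisor 94600: modified quotas Epsilon 7.410, Alpha 10.271, Zeta 4.290, Gamma 5.314, Delta 3.678, Eta 7.593.
Rounding to the nearest integer: Epsilon 7, Alpha 10, Zeta 4, Gamma 5, Delta 4, Eta 8 (total 38).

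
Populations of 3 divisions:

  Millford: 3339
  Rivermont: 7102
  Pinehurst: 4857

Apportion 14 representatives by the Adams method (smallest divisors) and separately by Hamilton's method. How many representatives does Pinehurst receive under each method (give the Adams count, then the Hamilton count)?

Adams: Millford 3, Rivermont 6, Pinehurst 5.
Hamilton: Millford 3, Rivermont 7, Pinehurst 4.
Pinehurst gets 5 under Adams and 4 under Hamilton.

5 and 4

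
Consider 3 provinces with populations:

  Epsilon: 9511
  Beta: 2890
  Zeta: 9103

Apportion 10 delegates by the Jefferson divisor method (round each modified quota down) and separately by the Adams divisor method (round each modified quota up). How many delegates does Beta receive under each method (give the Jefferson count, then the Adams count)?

Jefferson: Epsilon 5, Beta 1, Zeta 4.
Adams: Epsilon 4, Beta 2, Zeta 4.
Beta gets 1 under Jefferson and 2 under Adams.

1 and 2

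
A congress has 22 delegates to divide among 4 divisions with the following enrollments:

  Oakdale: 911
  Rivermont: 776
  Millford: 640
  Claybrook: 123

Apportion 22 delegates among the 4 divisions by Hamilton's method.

Oakdale=8, Rivermont=7, Millford=6, Claybrook=1

Total 2450; standard divisor 2450/22 ≈ 111.364.
Standard quotas: Oakdale 8.180, Rivermont 6.968, Millford 5.747, Claybrook 1.104.
Lower quotas: Oakdale 8, Rivermont 6, Millford 5, Claybrook 1 (sum 20, leaving 2 seats).
Remainders in descending order: Rivermont 0.968, Millford 0.747, Oakdale 0.180, Claybrook 0.104.
The surplus seats go to Rivermont, Millford.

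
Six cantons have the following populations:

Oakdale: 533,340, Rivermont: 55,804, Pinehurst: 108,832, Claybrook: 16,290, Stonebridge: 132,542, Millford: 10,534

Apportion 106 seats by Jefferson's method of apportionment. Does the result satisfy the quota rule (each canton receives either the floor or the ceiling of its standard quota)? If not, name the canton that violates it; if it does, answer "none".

Standard quotas: Oakdale 65.941, Rivermont 6.899, Pinehurst 13.456, Claybrook 2.014, Stonebridge 16.387, Millford 1.302.
Jefferson allocation: Oakdale 67, Rivermont 7, Pinehurst 13, Claybrook 2, Stonebridge 16, Millford 1.
Oakdale has quota 65.941 (lower 65, upper 66) but receives 67 — outside the quota interval.

Oakdale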